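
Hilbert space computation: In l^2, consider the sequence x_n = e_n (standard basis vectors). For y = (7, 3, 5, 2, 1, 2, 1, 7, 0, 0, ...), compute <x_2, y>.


x_2 = e_2 is the standard basis vector with 1 in position 2.
<x_2, y> = y_2 = 3
As n -> infinity, <x_n, y> -> 0, confirming weak convergence of (x_n) to 0.

3


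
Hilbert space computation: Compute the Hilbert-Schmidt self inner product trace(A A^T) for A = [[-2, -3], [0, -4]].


trace(A * A^T) = sum of squares of all entries
= (-2)^2 + (-3)^2 + 0^2 + (-4)^2
= 4 + 9 + 0 + 16
= 29

29


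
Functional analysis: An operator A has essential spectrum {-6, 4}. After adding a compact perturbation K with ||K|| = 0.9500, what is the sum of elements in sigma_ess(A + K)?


By Weyl's theorem, the essential spectrum is invariant under compact perturbations.
sigma_ess(A + K) = sigma_ess(A) = {-6, 4}
Sum = -6 + 4 = -2

-2


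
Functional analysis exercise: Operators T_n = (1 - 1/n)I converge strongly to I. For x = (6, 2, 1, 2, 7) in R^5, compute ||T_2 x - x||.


T_2 x - x = (1 - 1/2)x - x = -x/2
||x|| = sqrt(94) = 9.6954
||T_2 x - x|| = ||x||/2 = 9.6954/2 = 4.8477

4.8477


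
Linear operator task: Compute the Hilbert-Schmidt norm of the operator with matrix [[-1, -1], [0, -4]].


The Hilbert-Schmidt norm is sqrt(sum of squares of all entries).
Sum of squares = (-1)^2 + (-1)^2 + 0^2 + (-4)^2
= 1 + 1 + 0 + 16 = 18
||T||_HS = sqrt(18) = 4.2426

4.2426


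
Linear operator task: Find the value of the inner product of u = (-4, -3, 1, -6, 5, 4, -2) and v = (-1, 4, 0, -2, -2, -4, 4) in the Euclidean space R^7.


Computing the standard inner product <u, v> = sum u_i * v_i
= -4*-1 + -3*4 + 1*0 + -6*-2 + 5*-2 + 4*-4 + -2*4
= 4 + -12 + 0 + 12 + -10 + -16 + -8
= -30

-30


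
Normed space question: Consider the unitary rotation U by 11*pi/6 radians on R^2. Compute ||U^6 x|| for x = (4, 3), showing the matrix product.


U is a rotation by theta = 11*pi/6
U^6 = rotation by 6*theta = 66*pi/6 = 6*pi/6 (mod 2*pi)
cos(6*pi/6) = -1.0000, sin(6*pi/6) = 0.0000
U^6 x = (-1.0000 * 4 - 0.0000 * 3, 0.0000 * 4 + -1.0000 * 3)
= (-4.0000, -3.0000)
||U^6 x|| = sqrt((-4.0000)^2 + (-3.0000)^2) = sqrt(25.0000) = 5.0000

5.0000


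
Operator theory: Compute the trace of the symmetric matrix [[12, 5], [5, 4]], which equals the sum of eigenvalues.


For a self-adjoint (symmetric) matrix, the eigenvalues are real.
The sum of eigenvalues equals the trace of the matrix.
trace = 12 + 4 = 16

16


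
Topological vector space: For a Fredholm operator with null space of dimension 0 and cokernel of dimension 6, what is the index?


The Fredholm index is defined as ind(T) = dim(ker T) - dim(coker T)
= 0 - 6
= -6

-6


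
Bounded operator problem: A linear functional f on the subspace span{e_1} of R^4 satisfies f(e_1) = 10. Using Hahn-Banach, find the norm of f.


The norm of f is given by ||f|| = sup_{||x||=1} |f(x)|.
On span{e_1}, ||e_1|| = 1, so ||f|| = |f(e_1)| / ||e_1||
= |10| / 1 = 10.0000

10.0000


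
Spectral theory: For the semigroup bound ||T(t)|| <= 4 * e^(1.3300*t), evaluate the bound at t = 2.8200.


||T(2.8200)|| <= 4 * exp(1.3300 * 2.8200)
= 4 * exp(3.7506)
= 4 * 42.5466
= 170.1864

170.1864


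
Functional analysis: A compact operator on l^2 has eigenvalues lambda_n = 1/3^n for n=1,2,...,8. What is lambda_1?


The eigenvalue formula gives lambda_1 = 1/3^1
= 1/3
= 0.3333

0.3333


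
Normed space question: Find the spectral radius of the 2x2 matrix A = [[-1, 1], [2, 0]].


For a 2x2 matrix, eigenvalues satisfy lambda^2 - (trace)*lambda + det = 0
trace = -1 + 0 = -1
det = -1*0 - 1*2 = -2
discriminant = (-1)^2 - 4*(-2) = 9
spectral radius = max |eigenvalue| = 2.0000

2.0000


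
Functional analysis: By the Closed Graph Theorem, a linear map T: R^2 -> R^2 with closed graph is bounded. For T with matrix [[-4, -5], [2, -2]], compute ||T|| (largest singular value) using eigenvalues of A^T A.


A^T A = [[20, 16], [16, 29]]
trace(A^T A) = 49, det(A^T A) = 324
discriminant = 49^2 - 4*324 = 1105
Largest eigenvalue of A^T A = (trace + sqrt(disc))/2 = 41.1208
||T|| = sqrt(41.1208) = 6.4125

6.4125


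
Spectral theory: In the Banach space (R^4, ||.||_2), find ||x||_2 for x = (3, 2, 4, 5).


The l^2 norm = (sum |x_i|^2)^(1/2)
Sum of 2th powers = 9 + 4 + 16 + 25 = 54
||x||_2 = (54)^(1/2) = 7.3485

7.3485


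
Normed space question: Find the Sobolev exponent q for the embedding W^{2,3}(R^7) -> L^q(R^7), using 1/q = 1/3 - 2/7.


Using the Sobolev embedding formula: 1/q = 1/p - k/n
1/q = 1/3 - 2/7 = 1/21
q = 1/(1/21) = 21

21.0000


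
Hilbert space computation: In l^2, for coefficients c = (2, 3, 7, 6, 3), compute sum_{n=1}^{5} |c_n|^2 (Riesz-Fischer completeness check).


sum |c_n|^2 = 2^2 + 3^2 + 7^2 + 6^2 + 3^2
= 4 + 9 + 49 + 36 + 9
= 107

107


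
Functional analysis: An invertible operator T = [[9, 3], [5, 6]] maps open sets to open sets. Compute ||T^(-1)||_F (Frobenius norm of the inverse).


det(T) = 9*6 - 3*5 = 39
T^(-1) = (1/39) * [[6, -3], [-5, 9]] = [[0.1538, -0.0769], [-0.1282, 0.2308]]
||T^(-1)||_F^2 = 0.1538^2 + (-0.0769)^2 + (-0.1282)^2 + 0.2308^2 = 0.0993
||T^(-1)||_F = sqrt(0.0993) = 0.3151

0.3151


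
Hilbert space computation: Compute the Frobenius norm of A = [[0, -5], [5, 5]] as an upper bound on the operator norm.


||A||_F^2 = sum a_ij^2
= 0^2 + (-5)^2 + 5^2 + 5^2
= 0 + 25 + 25 + 25 = 75
||A||_F = sqrt(75) = 8.6603

8.6603


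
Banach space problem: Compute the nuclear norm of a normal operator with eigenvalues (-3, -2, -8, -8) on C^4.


For a normal operator, singular values equal |eigenvalues|.
Trace norm = sum |lambda_i| = 3 + 2 + 8 + 8
= 21

21


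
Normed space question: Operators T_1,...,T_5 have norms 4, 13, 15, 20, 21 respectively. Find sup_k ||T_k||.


By the Uniform Boundedness Principle, the supremum of norms is finite.
sup_k ||T_k|| = max(4, 13, 15, 20, 21) = 21

21


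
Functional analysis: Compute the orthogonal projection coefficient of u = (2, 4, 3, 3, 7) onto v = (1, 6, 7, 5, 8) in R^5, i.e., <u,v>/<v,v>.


Computing <u,v> = 2*1 + 4*6 + 3*7 + 3*5 + 7*8 = 118
Computing <v,v> = 1^2 + 6^2 + 7^2 + 5^2 + 8^2 = 175
Projection coefficient = 118/175 = 0.6743

0.6743


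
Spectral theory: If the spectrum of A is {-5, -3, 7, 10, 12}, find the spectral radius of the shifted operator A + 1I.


Spectrum of A + 1I = {-4, -2, 8, 11, 13}
Spectral radius = max |lambda| over the shifted spectrum
= max(4, 2, 8, 11, 13) = 13

13


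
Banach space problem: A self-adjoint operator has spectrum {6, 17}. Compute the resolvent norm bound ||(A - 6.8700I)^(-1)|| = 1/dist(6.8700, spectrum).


dist(6.8700, {6, 17}) = min(|6.8700 - 6|, |6.8700 - 17|)
= min(0.8700, 10.1300) = 0.8700
Resolvent bound = 1/0.8700 = 1.1494

1.1494


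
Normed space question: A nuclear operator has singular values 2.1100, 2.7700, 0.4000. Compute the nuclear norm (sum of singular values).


The nuclear norm is the sum of all singular values.
||T||_1 = 2.1100 + 2.7700 + 0.4000
= 5.2800

5.2800


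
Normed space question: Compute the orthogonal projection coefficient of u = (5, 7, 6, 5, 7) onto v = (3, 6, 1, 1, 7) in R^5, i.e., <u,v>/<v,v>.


Computing <u,v> = 5*3 + 7*6 + 6*1 + 5*1 + 7*7 = 117
Computing <v,v> = 3^2 + 6^2 + 1^2 + 1^2 + 7^2 = 96
Projection coefficient = 117/96 = 1.2188

1.2188


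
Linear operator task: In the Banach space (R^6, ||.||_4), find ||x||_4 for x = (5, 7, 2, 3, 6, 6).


The l^4 norm = (sum |x_i|^4)^(1/4)
Sum of 4th powers = 625 + 2401 + 16 + 81 + 1296 + 1296 = 5715
||x||_4 = (5715)^(1/4) = 8.6947

8.6947


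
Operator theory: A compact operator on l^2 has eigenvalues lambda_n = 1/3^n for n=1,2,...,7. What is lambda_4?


The eigenvalue formula gives lambda_4 = 1/3^4
= 1/81
= 0.0123

0.0123


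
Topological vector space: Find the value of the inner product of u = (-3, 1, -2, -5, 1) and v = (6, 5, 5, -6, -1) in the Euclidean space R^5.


Computing the standard inner product <u, v> = sum u_i * v_i
= -3*6 + 1*5 + -2*5 + -5*-6 + 1*-1
= -18 + 5 + -10 + 30 + -1
= 6

6


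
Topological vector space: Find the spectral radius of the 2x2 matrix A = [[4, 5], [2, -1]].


For a 2x2 matrix, eigenvalues satisfy lambda^2 - (trace)*lambda + det = 0
trace = 4 + -1 = 3
det = 4*-1 - 5*2 = -14
discriminant = 3^2 - 4*(-14) = 65
spectral radius = max |eigenvalue| = 5.5311

5.5311


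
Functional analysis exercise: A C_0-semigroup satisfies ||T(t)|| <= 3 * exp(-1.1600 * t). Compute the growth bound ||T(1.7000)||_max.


||T(1.7000)|| <= 3 * exp(-1.1600 * 1.7000)
= 3 * exp(-1.9720)
= 3 * 0.1392
= 0.4175

0.4175


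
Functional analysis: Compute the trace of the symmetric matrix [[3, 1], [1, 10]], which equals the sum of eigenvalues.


For a self-adjoint (symmetric) matrix, the eigenvalues are real.
The sum of eigenvalues equals the trace of the matrix.
trace = 3 + 10 = 13

13


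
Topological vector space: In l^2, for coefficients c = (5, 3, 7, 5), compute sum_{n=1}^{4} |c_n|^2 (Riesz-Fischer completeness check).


sum |c_n|^2 = 5^2 + 3^2 + 7^2 + 5^2
= 25 + 9 + 49 + 25
= 108

108


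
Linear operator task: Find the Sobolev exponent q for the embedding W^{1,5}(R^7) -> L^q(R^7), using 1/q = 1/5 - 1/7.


Using the Sobolev embedding formula: 1/q = 1/p - k/n
1/q = 1/5 - 1/7 = 2/35
q = 1/(2/35) = 35/2 = 17.5000

17.5000


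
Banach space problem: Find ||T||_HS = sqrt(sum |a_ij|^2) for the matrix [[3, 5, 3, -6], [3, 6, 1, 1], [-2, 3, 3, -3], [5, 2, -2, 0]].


The Hilbert-Schmidt norm is sqrt(sum of squares of all entries).
Sum of squares = 3^2 + 5^2 + 3^2 + (-6)^2 + 3^2 + 6^2 + 1^2 + 1^2 + (-2)^2 + 3^2 + 3^2 + (-3)^2 + 5^2 + 2^2 + (-2)^2 + 0^2
= 9 + 25 + 9 + 36 + 9 + 36 + 1 + 1 + 4 + 9 + 9 + 9 + 25 + 4 + 4 + 0 = 190
||T||_HS = sqrt(190) = 13.7840

13.7840


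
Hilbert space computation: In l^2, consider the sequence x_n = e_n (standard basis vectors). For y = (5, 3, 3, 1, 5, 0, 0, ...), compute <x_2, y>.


x_2 = e_2 is the standard basis vector with 1 in position 2.
<x_2, y> = y_2 = 3
As n -> infinity, <x_n, y> -> 0, confirming weak convergence of (x_n) to 0.

3


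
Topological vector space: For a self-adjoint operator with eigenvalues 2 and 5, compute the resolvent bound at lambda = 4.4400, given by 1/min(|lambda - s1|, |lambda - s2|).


dist(4.4400, {2, 5}) = min(|4.4400 - 2|, |4.4400 - 5|)
= min(2.4400, 0.5600) = 0.5600
Resolvent bound = 1/0.5600 = 1.7857

1.7857


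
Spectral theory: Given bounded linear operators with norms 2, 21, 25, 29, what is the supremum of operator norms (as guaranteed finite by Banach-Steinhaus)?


By the Uniform Boundedness Principle, the supremum of norms is finite.
sup_k ||T_k|| = max(2, 21, 25, 29) = 29

29


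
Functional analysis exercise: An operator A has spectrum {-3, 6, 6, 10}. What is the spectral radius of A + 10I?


Spectrum of A + 10I = {7, 16, 16, 20}
Spectral radius = max |lambda| over the shifted spectrum
= max(7, 16, 16, 20) = 20

20


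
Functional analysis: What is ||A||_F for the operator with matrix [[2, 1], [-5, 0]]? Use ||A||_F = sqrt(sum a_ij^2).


||A||_F^2 = sum a_ij^2
= 2^2 + 1^2 + (-5)^2 + 0^2
= 4 + 1 + 25 + 0 = 30
||A||_F = sqrt(30) = 5.4772

5.4772


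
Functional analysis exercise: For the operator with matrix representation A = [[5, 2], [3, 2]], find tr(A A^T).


trace(A * A^T) = sum of squares of all entries
= 5^2 + 2^2 + 3^2 + 2^2
= 25 + 4 + 9 + 4
= 42

42


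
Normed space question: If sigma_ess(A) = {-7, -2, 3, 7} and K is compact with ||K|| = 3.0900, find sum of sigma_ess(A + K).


By Weyl's theorem, the essential spectrum is invariant under compact perturbations.
sigma_ess(A + K) = sigma_ess(A) = {-7, -2, 3, 7}
Sum = -7 + -2 + 3 + 7 = 1

1


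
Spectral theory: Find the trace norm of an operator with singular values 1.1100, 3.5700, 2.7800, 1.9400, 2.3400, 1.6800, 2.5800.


The nuclear norm is the sum of all singular values.
||T||_1 = 1.1100 + 3.5700 + 2.7800 + 1.9400 + 2.3400 + 1.6800 + 2.5800
= 16.0000

16.0000


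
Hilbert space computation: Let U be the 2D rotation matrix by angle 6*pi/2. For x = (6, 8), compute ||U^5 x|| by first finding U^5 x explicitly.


U is a rotation by theta = 6*pi/2
U^5 = rotation by 5*theta = 30*pi/2 = 2*pi/2 (mod 2*pi)
cos(2*pi/2) = -1.0000, sin(2*pi/2) = 0.0000
U^5 x = (-1.0000 * 6 - 0.0000 * 8, 0.0000 * 6 + -1.0000 * 8)
= (-6.0000, -8.0000)
||U^5 x|| = sqrt((-6.0000)^2 + (-8.0000)^2) = sqrt(100.0000) = 10.0000

10.0000


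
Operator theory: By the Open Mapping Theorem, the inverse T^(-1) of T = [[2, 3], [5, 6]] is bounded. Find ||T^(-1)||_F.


det(T) = 2*6 - 3*5 = -3
T^(-1) = (1/-3) * [[6, -3], [-5, 2]] = [[-2.0000, 1.0000], [1.6667, -0.6667]]
||T^(-1)||_F^2 = (-2.0000)^2 + 1.0000^2 + 1.6667^2 + (-0.6667)^2 = 8.2222
||T^(-1)||_F = sqrt(8.2222) = 2.8674

2.8674


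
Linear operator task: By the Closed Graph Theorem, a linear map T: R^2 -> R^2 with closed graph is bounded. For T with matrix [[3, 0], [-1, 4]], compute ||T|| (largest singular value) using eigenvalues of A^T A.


A^T A = [[10, -4], [-4, 16]]
trace(A^T A) = 26, det(A^T A) = 144
discriminant = 26^2 - 4*144 = 100
Largest eigenvalue of A^T A = (trace + sqrt(disc))/2 = 18.0000
||T|| = sqrt(18.0000) = 4.2426

4.2426


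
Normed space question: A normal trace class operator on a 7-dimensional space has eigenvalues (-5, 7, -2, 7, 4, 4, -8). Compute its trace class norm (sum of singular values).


For a normal operator, singular values equal |eigenvalues|.
Trace norm = sum |lambda_i| = 5 + 7 + 2 + 7 + 4 + 4 + 8
= 37

37


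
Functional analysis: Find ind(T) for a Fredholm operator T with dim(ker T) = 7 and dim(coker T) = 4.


The Fredholm index is defined as ind(T) = dim(ker T) - dim(coker T)
= 7 - 4
= 3

3


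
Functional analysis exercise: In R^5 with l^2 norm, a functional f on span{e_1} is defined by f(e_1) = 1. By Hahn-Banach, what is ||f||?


The norm of f is given by ||f|| = sup_{||x||=1} |f(x)|.
On span{e_1}, ||e_1|| = 1, so ||f|| = |f(e_1)| / ||e_1||
= |1| / 1 = 1.0000

1.0000


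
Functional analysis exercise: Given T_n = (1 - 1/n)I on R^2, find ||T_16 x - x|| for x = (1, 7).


T_16 x - x = (1 - 1/16)x - x = -x/16
||x|| = sqrt(50) = 7.0711
||T_16 x - x|| = ||x||/16 = 7.0711/16 = 0.4419

0.4419


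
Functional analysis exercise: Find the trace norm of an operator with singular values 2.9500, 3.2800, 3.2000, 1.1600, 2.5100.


The nuclear norm is the sum of all singular values.
||T||_1 = 2.9500 + 3.2800 + 3.2000 + 1.1600 + 2.5100
= 13.1000

13.1000


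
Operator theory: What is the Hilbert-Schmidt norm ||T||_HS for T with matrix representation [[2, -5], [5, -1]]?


The Hilbert-Schmidt norm is sqrt(sum of squares of all entries).
Sum of squares = 2^2 + (-5)^2 + 5^2 + (-1)^2
= 4 + 25 + 25 + 1 = 55
||T||_HS = sqrt(55) = 7.4162

7.4162


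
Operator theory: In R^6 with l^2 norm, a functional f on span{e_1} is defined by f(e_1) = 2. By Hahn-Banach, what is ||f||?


The norm of f is given by ||f|| = sup_{||x||=1} |f(x)|.
On span{e_1}, ||e_1|| = 1, so ||f|| = |f(e_1)| / ||e_1||
= |2| / 1 = 2.0000

2.0000


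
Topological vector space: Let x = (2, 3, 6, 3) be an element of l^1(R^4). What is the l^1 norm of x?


The l^1 norm equals the sum of absolute values of all components.
||x||_1 = 2 + 3 + 6 + 3
= 14

14.0000


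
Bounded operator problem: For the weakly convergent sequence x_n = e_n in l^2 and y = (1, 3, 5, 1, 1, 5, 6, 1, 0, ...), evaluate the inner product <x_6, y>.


x_6 = e_6 is the standard basis vector with 1 in position 6.
<x_6, y> = y_6 = 5
As n -> infinity, <x_n, y> -> 0, confirming weak convergence of (x_n) to 0.

5


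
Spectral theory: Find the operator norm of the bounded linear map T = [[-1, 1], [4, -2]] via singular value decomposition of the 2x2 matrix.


A^T A = [[17, -9], [-9, 5]]
trace(A^T A) = 22, det(A^T A) = 4
discriminant = 22^2 - 4*4 = 468
Largest eigenvalue of A^T A = (trace + sqrt(disc))/2 = 21.8167
||T|| = sqrt(21.8167) = 4.6708

4.6708


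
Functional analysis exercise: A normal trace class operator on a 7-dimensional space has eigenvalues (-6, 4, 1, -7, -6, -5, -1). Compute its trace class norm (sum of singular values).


For a normal operator, singular values equal |eigenvalues|.
Trace norm = sum |lambda_i| = 6 + 4 + 1 + 7 + 6 + 5 + 1
= 30

30


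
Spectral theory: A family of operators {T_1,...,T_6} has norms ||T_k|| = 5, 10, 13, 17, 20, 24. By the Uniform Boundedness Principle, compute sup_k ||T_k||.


By the Uniform Boundedness Principle, the supremum of norms is finite.
sup_k ||T_k|| = max(5, 10, 13, 17, 20, 24) = 24

24


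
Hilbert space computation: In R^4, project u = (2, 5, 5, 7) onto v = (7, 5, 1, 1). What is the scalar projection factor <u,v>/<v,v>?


Computing <u,v> = 2*7 + 5*5 + 5*1 + 7*1 = 51
Computing <v,v> = 7^2 + 5^2 + 1^2 + 1^2 = 76
Projection coefficient = 51/76 = 0.6711

0.6711


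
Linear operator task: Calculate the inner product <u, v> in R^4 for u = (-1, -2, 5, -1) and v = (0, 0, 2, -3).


Computing the standard inner product <u, v> = sum u_i * v_i
= -1*0 + -2*0 + 5*2 + -1*-3
= 0 + 0 + 10 + 3
= 13

13


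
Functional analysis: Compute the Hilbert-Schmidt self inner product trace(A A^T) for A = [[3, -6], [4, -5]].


trace(A * A^T) = sum of squares of all entries
= 3^2 + (-6)^2 + 4^2 + (-5)^2
= 9 + 36 + 16 + 25
= 86

86


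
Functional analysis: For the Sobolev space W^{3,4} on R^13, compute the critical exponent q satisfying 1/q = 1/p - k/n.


Using the Sobolev embedding formula: 1/q = 1/p - k/n
1/q = 1/4 - 3/13 = 1/52
q = 1/(1/52) = 52

52.0000


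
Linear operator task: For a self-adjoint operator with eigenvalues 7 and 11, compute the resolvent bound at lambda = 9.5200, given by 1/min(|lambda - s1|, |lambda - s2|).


dist(9.5200, {7, 11}) = min(|9.5200 - 7|, |9.5200 - 11|)
= min(2.5200, 1.4800) = 1.4800
Resolvent bound = 1/1.4800 = 0.6757

0.6757


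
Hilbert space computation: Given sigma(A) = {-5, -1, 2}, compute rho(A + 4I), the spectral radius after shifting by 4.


Spectrum of A + 4I = {-1, 3, 6}
Spectral radius = max |lambda| over the shifted spectrum
= max(1, 3, 6) = 6

6


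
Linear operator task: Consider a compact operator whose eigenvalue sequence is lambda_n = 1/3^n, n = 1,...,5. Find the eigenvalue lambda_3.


The eigenvalue formula gives lambda_3 = 1/3^3
= 1/27
= 0.0370

0.0370


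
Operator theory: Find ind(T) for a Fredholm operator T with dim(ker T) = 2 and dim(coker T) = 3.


The Fredholm index is defined as ind(T) = dim(ker T) - dim(coker T)
= 2 - 3
= -1

-1


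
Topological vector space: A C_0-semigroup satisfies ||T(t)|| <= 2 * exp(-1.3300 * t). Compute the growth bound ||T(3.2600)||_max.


||T(3.2600)|| <= 2 * exp(-1.3300 * 3.2600)
= 2 * exp(-4.3358)
= 2 * 0.0131
= 0.0262

0.0262


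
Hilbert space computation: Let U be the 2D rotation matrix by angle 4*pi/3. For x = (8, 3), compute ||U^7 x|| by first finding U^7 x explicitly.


U is a rotation by theta = 4*pi/3
U^7 = rotation by 7*theta = 28*pi/3 = 4*pi/3 (mod 2*pi)
cos(4*pi/3) = -0.5000, sin(4*pi/3) = -0.8660
U^7 x = (-0.5000 * 8 - -0.8660 * 3, -0.8660 * 8 + -0.5000 * 3)
= (-1.4019, -8.4282)
||U^7 x|| = sqrt((-1.4019)^2 + (-8.4282)^2) = sqrt(73.0000) = 8.5440

8.5440


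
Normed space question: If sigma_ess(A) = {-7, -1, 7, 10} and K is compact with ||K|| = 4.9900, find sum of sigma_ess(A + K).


By Weyl's theorem, the essential spectrum is invariant under compact perturbations.
sigma_ess(A + K) = sigma_ess(A) = {-7, -1, 7, 10}
Sum = -7 + -1 + 7 + 10 = 9

9


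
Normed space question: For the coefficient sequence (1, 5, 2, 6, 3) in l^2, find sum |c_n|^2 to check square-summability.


sum |c_n|^2 = 1^2 + 5^2 + 2^2 + 6^2 + 3^2
= 1 + 25 + 4 + 36 + 9
= 75

75


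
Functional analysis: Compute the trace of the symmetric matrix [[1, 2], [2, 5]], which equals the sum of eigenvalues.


For a self-adjoint (symmetric) matrix, the eigenvalues are real.
The sum of eigenvalues equals the trace of the matrix.
trace = 1 + 5 = 6

6


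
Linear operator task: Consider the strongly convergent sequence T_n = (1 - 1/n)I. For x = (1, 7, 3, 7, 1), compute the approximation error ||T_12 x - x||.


T_12 x - x = (1 - 1/12)x - x = -x/12
||x|| = sqrt(109) = 10.4403
||T_12 x - x|| = ||x||/12 = 10.4403/12 = 0.8700

0.8700


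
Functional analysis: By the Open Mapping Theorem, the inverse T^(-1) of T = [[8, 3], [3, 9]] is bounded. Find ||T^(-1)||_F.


det(T) = 8*9 - 3*3 = 63
T^(-1) = (1/63) * [[9, -3], [-3, 8]] = [[0.1429, -0.0476], [-0.0476, 0.1270]]
||T^(-1)||_F^2 = 0.1429^2 + (-0.0476)^2 + (-0.0476)^2 + 0.1270^2 = 0.0411
||T^(-1)||_F = sqrt(0.0411) = 0.2027

0.2027


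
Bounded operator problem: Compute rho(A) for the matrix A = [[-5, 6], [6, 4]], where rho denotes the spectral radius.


For a 2x2 matrix, eigenvalues satisfy lambda^2 - (trace)*lambda + det = 0
trace = -5 + 4 = -1
det = -5*4 - 6*6 = -56
discriminant = (-1)^2 - 4*(-56) = 225
spectral radius = max |eigenvalue| = 8.0000

8.0000


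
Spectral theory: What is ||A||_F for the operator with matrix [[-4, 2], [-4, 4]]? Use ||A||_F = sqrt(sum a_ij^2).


||A||_F^2 = sum a_ij^2
= (-4)^2 + 2^2 + (-4)^2 + 4^2
= 16 + 4 + 16 + 16 = 52
||A||_F = sqrt(52) = 7.2111

7.2111


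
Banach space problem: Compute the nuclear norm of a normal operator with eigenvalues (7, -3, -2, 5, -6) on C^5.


For a normal operator, singular values equal |eigenvalues|.
Trace norm = sum |lambda_i| = 7 + 3 + 2 + 5 + 6
= 23

23


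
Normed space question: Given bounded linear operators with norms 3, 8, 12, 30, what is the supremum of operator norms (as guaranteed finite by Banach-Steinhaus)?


By the Uniform Boundedness Principle, the supremum of norms is finite.
sup_k ||T_k|| = max(3, 8, 12, 30) = 30

30


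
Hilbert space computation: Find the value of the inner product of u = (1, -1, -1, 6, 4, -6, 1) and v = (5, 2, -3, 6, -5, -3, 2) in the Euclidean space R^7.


Computing the standard inner product <u, v> = sum u_i * v_i
= 1*5 + -1*2 + -1*-3 + 6*6 + 4*-5 + -6*-3 + 1*2
= 5 + -2 + 3 + 36 + -20 + 18 + 2
= 42

42


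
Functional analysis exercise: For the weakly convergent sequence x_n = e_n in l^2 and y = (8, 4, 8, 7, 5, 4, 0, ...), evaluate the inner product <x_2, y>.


x_2 = e_2 is the standard basis vector with 1 in position 2.
<x_2, y> = y_2 = 4
As n -> infinity, <x_n, y> -> 0, confirming weak convergence of (x_n) to 0.

4


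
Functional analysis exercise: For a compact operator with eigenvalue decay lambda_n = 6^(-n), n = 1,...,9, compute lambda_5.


The eigenvalue formula gives lambda_5 = 1/6^5
= 1/7776
= 1.2860e-04

1.2860e-04


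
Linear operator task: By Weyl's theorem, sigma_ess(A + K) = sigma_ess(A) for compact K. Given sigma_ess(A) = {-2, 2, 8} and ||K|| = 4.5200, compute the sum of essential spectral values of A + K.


By Weyl's theorem, the essential spectrum is invariant under compact perturbations.
sigma_ess(A + K) = sigma_ess(A) = {-2, 2, 8}
Sum = -2 + 2 + 8 = 8

8


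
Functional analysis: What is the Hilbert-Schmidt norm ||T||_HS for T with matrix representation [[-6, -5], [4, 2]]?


The Hilbert-Schmidt norm is sqrt(sum of squares of all entries).
Sum of squares = (-6)^2 + (-5)^2 + 4^2 + 2^2
= 36 + 25 + 16 + 4 = 81
||T||_HS = sqrt(81) = 9.0000

9.0000


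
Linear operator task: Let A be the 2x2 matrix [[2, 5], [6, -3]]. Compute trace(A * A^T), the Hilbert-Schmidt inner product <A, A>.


trace(A * A^T) = sum of squares of all entries
= 2^2 + 5^2 + 6^2 + (-3)^2
= 4 + 25 + 36 + 9
= 74

74


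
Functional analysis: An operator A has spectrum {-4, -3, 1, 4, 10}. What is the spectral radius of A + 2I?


Spectrum of A + 2I = {-2, -1, 3, 6, 12}
Spectral radius = max |lambda| over the shifted spectrum
= max(2, 1, 3, 6, 12) = 12

12


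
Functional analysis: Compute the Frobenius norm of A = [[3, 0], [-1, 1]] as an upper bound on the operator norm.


||A||_F^2 = sum a_ij^2
= 3^2 + 0^2 + (-1)^2 + 1^2
= 9 + 0 + 1 + 1 = 11
||A||_F = sqrt(11) = 3.3166

3.3166


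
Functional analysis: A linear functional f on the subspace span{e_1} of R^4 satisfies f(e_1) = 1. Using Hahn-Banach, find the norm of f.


The norm of f is given by ||f|| = sup_{||x||=1} |f(x)|.
On span{e_1}, ||e_1|| = 1, so ||f|| = |f(e_1)| / ||e_1||
= |1| / 1 = 1.0000

1.0000


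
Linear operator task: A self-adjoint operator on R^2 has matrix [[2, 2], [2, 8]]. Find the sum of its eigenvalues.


For a self-adjoint (symmetric) matrix, the eigenvalues are real.
The sum of eigenvalues equals the trace of the matrix.
trace = 2 + 8 = 10

10


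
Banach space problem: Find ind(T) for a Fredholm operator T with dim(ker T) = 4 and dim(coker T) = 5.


The Fredholm index is defined as ind(T) = dim(ker T) - dim(coker T)
= 4 - 5
= -1

-1


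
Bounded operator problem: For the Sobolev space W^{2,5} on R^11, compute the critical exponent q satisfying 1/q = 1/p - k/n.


Using the Sobolev embedding formula: 1/q = 1/p - k/n
1/q = 1/5 - 2/11 = 1/55
q = 1/(1/55) = 55

55.0000


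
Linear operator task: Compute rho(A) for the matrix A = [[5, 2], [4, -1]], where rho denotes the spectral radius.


For a 2x2 matrix, eigenvalues satisfy lambda^2 - (trace)*lambda + det = 0
trace = 5 + -1 = 4
det = 5*-1 - 2*4 = -13
discriminant = 4^2 - 4*(-13) = 68
spectral radius = max |eigenvalue| = 6.1231

6.1231


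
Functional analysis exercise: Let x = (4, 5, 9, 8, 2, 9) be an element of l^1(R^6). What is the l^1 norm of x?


The l^1 norm equals the sum of absolute values of all components.
||x||_1 = 4 + 5 + 9 + 8 + 2 + 9
= 37

37.0000


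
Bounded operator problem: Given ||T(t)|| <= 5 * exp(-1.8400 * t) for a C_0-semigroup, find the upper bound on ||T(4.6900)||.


||T(4.6900)|| <= 5 * exp(-1.8400 * 4.6900)
= 5 * exp(-8.6296)
= 5 * 1.7874e-04
= 8.9368e-04

8.9368e-04


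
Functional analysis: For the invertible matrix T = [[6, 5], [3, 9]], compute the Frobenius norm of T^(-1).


det(T) = 6*9 - 5*3 = 39
T^(-1) = (1/39) * [[9, -5], [-3, 6]] = [[0.2308, -0.1282], [-0.0769, 0.1538]]
||T^(-1)||_F^2 = 0.2308^2 + (-0.1282)^2 + (-0.0769)^2 + 0.1538^2 = 0.0993
||T^(-1)||_F = sqrt(0.0993) = 0.3151

0.3151


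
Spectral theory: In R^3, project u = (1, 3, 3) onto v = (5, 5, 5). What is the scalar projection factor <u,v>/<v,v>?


Computing <u,v> = 1*5 + 3*5 + 3*5 = 35
Computing <v,v> = 5^2 + 5^2 + 5^2 = 75
Projection coefficient = 35/75 = 0.4667

0.4667


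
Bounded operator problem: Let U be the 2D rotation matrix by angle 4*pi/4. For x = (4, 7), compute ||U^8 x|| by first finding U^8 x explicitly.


U is a rotation by theta = 4*pi/4
U^8 = rotation by 8*theta = 32*pi/4 = 0*pi/4 (mod 2*pi)
cos(0*pi/4) = 1.0000, sin(0*pi/4) = 0.0000
U^8 x = (1.0000 * 4 - 0.0000 * 7, 0.0000 * 4 + 1.0000 * 7)
= (4.0000, 7.0000)
||U^8 x|| = sqrt(4.0000^2 + 7.0000^2) = sqrt(65.0000) = 8.0623

8.0623


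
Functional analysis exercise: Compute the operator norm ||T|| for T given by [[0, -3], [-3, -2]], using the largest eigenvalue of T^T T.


A^T A = [[9, 6], [6, 13]]
trace(A^T A) = 22, det(A^T A) = 81
discriminant = 22^2 - 4*81 = 160
Largest eigenvalue of A^T A = (trace + sqrt(disc))/2 = 17.3246
||T|| = sqrt(17.3246) = 4.1623

4.1623


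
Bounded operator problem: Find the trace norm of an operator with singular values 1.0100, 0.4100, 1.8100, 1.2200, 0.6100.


The nuclear norm is the sum of all singular values.
||T||_1 = 1.0100 + 0.4100 + 1.8100 + 1.2200 + 0.6100
= 5.0600

5.0600


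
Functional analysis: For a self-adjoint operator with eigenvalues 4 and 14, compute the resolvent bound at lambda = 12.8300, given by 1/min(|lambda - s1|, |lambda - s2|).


dist(12.8300, {4, 14}) = min(|12.8300 - 4|, |12.8300 - 14|)
= min(8.8300, 1.1700) = 1.1700
Resolvent bound = 1/1.1700 = 0.8547

0.8547


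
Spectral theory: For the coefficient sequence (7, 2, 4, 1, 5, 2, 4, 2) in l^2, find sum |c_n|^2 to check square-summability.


sum |c_n|^2 = 7^2 + 2^2 + 4^2 + 1^2 + 5^2 + 2^2 + 4^2 + 2^2
= 49 + 4 + 16 + 1 + 25 + 4 + 16 + 4
= 119

119


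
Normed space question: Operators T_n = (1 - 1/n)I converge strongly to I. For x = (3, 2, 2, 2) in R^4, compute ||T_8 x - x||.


T_8 x - x = (1 - 1/8)x - x = -x/8
||x|| = sqrt(21) = 4.5826
||T_8 x - x|| = ||x||/8 = 4.5826/8 = 0.5728

0.5728


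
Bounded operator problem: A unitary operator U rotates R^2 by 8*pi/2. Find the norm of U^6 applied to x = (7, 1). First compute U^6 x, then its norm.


U is a rotation by theta = 8*pi/2
U^6 = rotation by 6*theta = 48*pi/2 = 0*pi/2 (mod 2*pi)
cos(0*pi/2) = 1.0000, sin(0*pi/2) = 0.0000
U^6 x = (1.0000 * 7 - 0.0000 * 1, 0.0000 * 7 + 1.0000 * 1)
= (7.0000, 1.0000)
||U^6 x|| = sqrt(7.0000^2 + 1.0000^2) = sqrt(50.0000) = 7.0711

7.0711


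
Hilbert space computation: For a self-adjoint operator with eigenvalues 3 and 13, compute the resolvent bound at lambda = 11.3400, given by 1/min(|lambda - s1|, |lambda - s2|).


dist(11.3400, {3, 13}) = min(|11.3400 - 3|, |11.3400 - 13|)
= min(8.3400, 1.6600) = 1.6600
Resolvent bound = 1/1.6600 = 0.6024

0.6024


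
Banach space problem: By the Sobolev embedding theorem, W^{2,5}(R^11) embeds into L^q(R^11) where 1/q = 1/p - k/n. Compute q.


Using the Sobolev embedding formula: 1/q = 1/p - k/n
1/q = 1/5 - 2/11 = 1/55
q = 1/(1/55) = 55

55.0000


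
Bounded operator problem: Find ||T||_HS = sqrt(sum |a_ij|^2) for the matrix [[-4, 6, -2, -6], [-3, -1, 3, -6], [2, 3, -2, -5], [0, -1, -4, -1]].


The Hilbert-Schmidt norm is sqrt(sum of squares of all entries).
Sum of squares = (-4)^2 + 6^2 + (-2)^2 + (-6)^2 + (-3)^2 + (-1)^2 + 3^2 + (-6)^2 + 2^2 + 3^2 + (-2)^2 + (-5)^2 + 0^2 + (-1)^2 + (-4)^2 + (-1)^2
= 16 + 36 + 4 + 36 + 9 + 1 + 9 + 36 + 4 + 9 + 4 + 25 + 0 + 1 + 16 + 1 = 207
||T||_HS = sqrt(207) = 14.3875

14.3875


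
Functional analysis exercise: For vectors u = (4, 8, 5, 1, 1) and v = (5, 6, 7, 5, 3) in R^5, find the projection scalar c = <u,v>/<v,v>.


Computing <u,v> = 4*5 + 8*6 + 5*7 + 1*5 + 1*3 = 111
Computing <v,v> = 5^2 + 6^2 + 7^2 + 5^2 + 3^2 = 144
Projection coefficient = 111/144 = 0.7708

0.7708


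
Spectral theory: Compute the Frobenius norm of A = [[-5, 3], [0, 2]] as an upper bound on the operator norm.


||A||_F^2 = sum a_ij^2
= (-5)^2 + 3^2 + 0^2 + 2^2
= 25 + 9 + 0 + 4 = 38
||A||_F = sqrt(38) = 6.1644

6.1644


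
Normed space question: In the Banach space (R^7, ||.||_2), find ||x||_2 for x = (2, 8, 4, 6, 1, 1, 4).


The l^2 norm = (sum |x_i|^2)^(1/2)
Sum of 2th powers = 4 + 64 + 16 + 36 + 1 + 1 + 16 = 138
||x||_2 = (138)^(1/2) = 11.7473

11.7473


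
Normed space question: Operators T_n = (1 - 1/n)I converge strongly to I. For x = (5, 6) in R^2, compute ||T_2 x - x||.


T_2 x - x = (1 - 1/2)x - x = -x/2
||x|| = sqrt(61) = 7.8102
||T_2 x - x|| = ||x||/2 = 7.8102/2 = 3.9051

3.9051


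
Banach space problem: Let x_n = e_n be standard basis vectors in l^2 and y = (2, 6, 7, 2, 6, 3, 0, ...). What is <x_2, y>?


x_2 = e_2 is the standard basis vector with 1 in position 2.
<x_2, y> = y_2 = 6
As n -> infinity, <x_n, y> -> 0, confirming weak convergence of (x_n) to 0.

6


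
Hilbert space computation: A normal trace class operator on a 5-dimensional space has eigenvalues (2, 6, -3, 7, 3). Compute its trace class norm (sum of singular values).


For a normal operator, singular values equal |eigenvalues|.
Trace norm = sum |lambda_i| = 2 + 6 + 3 + 7 + 3
= 21

21


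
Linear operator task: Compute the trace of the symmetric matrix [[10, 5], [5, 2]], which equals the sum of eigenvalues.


For a self-adjoint (symmetric) matrix, the eigenvalues are real.
The sum of eigenvalues equals the trace of the matrix.
trace = 10 + 2 = 12

12


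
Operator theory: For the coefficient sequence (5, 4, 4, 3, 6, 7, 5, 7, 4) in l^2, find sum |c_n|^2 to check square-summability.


sum |c_n|^2 = 5^2 + 4^2 + 4^2 + 3^2 + 6^2 + 7^2 + 5^2 + 7^2 + 4^2
= 25 + 16 + 16 + 9 + 36 + 49 + 25 + 49 + 16
= 241

241


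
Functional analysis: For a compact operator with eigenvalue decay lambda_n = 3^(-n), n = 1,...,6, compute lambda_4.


The eigenvalue formula gives lambda_4 = 1/3^4
= 1/81
= 0.0123

0.0123


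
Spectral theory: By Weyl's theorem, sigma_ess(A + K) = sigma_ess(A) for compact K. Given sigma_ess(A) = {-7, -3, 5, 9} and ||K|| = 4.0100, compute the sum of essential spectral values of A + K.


By Weyl's theorem, the essential spectrum is invariant under compact perturbations.
sigma_ess(A + K) = sigma_ess(A) = {-7, -3, 5, 9}
Sum = -7 + -3 + 5 + 9 = 4

4


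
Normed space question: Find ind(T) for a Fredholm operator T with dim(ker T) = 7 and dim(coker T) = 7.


The Fredholm index is defined as ind(T) = dim(ker T) - dim(coker T)
= 7 - 7
= 0

0


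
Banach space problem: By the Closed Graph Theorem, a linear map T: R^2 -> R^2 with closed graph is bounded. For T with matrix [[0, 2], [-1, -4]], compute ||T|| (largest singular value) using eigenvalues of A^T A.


A^T A = [[1, 4], [4, 20]]
trace(A^T A) = 21, det(A^T A) = 4
discriminant = 21^2 - 4*4 = 425
Largest eigenvalue of A^T A = (trace + sqrt(disc))/2 = 20.8078
||T|| = sqrt(20.8078) = 4.5616

4.5616


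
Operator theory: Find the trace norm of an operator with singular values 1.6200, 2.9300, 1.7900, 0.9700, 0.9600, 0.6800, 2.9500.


The nuclear norm is the sum of all singular values.
||T||_1 = 1.6200 + 2.9300 + 1.7900 + 0.9700 + 0.9600 + 0.6800 + 2.9500
= 11.9000

11.9000


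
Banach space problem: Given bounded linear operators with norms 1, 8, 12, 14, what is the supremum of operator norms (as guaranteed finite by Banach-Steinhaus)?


By the Uniform Boundedness Principle, the supremum of norms is finite.
sup_k ||T_k|| = max(1, 8, 12, 14) = 14

14


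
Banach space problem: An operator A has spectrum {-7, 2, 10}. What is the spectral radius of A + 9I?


Spectrum of A + 9I = {2, 11, 19}
Spectral radius = max |lambda| over the shifted spectrum
= max(2, 11, 19) = 19

19


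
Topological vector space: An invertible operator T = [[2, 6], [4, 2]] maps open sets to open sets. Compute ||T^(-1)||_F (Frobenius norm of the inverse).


det(T) = 2*2 - 6*4 = -20
T^(-1) = (1/-20) * [[2, -6], [-4, 2]] = [[-0.1000, 0.3000], [0.2000, -0.1000]]
||T^(-1)||_F^2 = (-0.1000)^2 + 0.3000^2 + 0.2000^2 + (-0.1000)^2 = 0.1500
||T^(-1)||_F = sqrt(0.1500) = 0.3873

0.3873


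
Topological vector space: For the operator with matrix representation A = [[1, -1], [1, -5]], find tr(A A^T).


trace(A * A^T) = sum of squares of all entries
= 1^2 + (-1)^2 + 1^2 + (-5)^2
= 1 + 1 + 1 + 25
= 28

28


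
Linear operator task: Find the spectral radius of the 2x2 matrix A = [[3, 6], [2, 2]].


For a 2x2 matrix, eigenvalues satisfy lambda^2 - (trace)*lambda + det = 0
trace = 3 + 2 = 5
det = 3*2 - 6*2 = -6
discriminant = 5^2 - 4*(-6) = 49
spectral radius = max |eigenvalue| = 6.0000

6.0000


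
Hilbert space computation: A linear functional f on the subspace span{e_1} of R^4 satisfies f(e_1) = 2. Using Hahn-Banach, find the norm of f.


The norm of f is given by ||f|| = sup_{||x||=1} |f(x)|.
On span{e_1}, ||e_1|| = 1, so ||f|| = |f(e_1)| / ||e_1||
= |2| / 1 = 2.0000

2.0000


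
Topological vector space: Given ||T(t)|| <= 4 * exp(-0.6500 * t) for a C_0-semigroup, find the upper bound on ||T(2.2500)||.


||T(2.2500)|| <= 4 * exp(-0.6500 * 2.2500)
= 4 * exp(-1.4625)
= 4 * 0.2317
= 0.9266

0.9266


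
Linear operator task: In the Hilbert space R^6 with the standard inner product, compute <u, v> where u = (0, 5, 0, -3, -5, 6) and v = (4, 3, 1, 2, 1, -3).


Computing the standard inner product <u, v> = sum u_i * v_i
= 0*4 + 5*3 + 0*1 + -3*2 + -5*1 + 6*-3
= 0 + 15 + 0 + -6 + -5 + -18
= -14

-14


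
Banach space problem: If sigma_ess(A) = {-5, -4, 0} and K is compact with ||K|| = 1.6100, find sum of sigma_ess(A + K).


By Weyl's theorem, the essential spectrum is invariant under compact perturbations.
sigma_ess(A + K) = sigma_ess(A) = {-5, -4, 0}
Sum = -5 + -4 + 0 = -9

-9


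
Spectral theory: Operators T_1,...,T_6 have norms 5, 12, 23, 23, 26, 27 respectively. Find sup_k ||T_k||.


By the Uniform Boundedness Principle, the supremum of norms is finite.
sup_k ||T_k|| = max(5, 12, 23, 23, 26, 27) = 27

27


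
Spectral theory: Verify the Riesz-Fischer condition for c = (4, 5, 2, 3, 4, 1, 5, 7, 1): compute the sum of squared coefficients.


sum |c_n|^2 = 4^2 + 5^2 + 2^2 + 3^2 + 4^2 + 1^2 + 5^2 + 7^2 + 1^2
= 16 + 25 + 4 + 9 + 16 + 1 + 25 + 49 + 1
= 146

146


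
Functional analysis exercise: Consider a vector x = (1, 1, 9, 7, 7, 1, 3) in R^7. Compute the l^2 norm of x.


The l^2 norm = (sum |x_i|^2)^(1/2)
Sum of 2th powers = 1 + 1 + 81 + 49 + 49 + 1 + 9 = 191
||x||_2 = (191)^(1/2) = 13.8203

13.8203


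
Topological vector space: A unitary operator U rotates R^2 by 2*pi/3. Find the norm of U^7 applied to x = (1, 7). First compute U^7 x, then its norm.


U is a rotation by theta = 2*pi/3
U^7 = rotation by 7*theta = 14*pi/3 = 2*pi/3 (mod 2*pi)
cos(2*pi/3) = -0.5000, sin(2*pi/3) = 0.8660
U^7 x = (-0.5000 * 1 - 0.8660 * 7, 0.8660 * 1 + -0.5000 * 7)
= (-6.5622, -2.6340)
||U^7 x|| = sqrt((-6.5622)^2 + (-2.6340)^2) = sqrt(50.0000) = 7.0711

7.0711


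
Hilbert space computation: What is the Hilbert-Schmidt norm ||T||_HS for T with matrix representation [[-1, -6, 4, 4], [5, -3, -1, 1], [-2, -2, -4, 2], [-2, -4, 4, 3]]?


The Hilbert-Schmidt norm is sqrt(sum of squares of all entries).
Sum of squares = (-1)^2 + (-6)^2 + 4^2 + 4^2 + 5^2 + (-3)^2 + (-1)^2 + 1^2 + (-2)^2 + (-2)^2 + (-4)^2 + 2^2 + (-2)^2 + (-4)^2 + 4^2 + 3^2
= 1 + 36 + 16 + 16 + 25 + 9 + 1 + 1 + 4 + 4 + 16 + 4 + 4 + 16 + 16 + 9 = 178
||T||_HS = sqrt(178) = 13.3417

13.3417


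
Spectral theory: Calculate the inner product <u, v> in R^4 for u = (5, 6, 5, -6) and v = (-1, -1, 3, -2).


Computing the standard inner product <u, v> = sum u_i * v_i
= 5*-1 + 6*-1 + 5*3 + -6*-2
= -5 + -6 + 15 + 12
= 16

16


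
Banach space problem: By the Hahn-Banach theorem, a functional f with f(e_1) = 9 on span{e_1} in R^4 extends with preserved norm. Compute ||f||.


The norm of f is given by ||f|| = sup_{||x||=1} |f(x)|.
On span{e_1}, ||e_1|| = 1, so ||f|| = |f(e_1)| / ||e_1||
= |9| / 1 = 9.0000

9.0000


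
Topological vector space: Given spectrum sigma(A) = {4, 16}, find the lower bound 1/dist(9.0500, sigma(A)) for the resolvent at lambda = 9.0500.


dist(9.0500, {4, 16}) = min(|9.0500 - 4|, |9.0500 - 16|)
= min(5.0500, 6.9500) = 5.0500
Resolvent bound = 1/5.0500 = 0.1980

0.1980


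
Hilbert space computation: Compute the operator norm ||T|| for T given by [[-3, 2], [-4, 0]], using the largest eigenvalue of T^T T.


A^T A = [[25, -6], [-6, 4]]
trace(A^T A) = 29, det(A^T A) = 64
discriminant = 29^2 - 4*64 = 585
Largest eigenvalue of A^T A = (trace + sqrt(disc))/2 = 26.5934
||T|| = sqrt(26.5934) = 5.1569

5.1569


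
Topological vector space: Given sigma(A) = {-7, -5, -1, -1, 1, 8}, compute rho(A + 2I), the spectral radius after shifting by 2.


Spectrum of A + 2I = {-5, -3, 1, 1, 3, 10}
Spectral radius = max |lambda| over the shifted spectrum
= max(5, 3, 1, 1, 3, 10) = 10

10


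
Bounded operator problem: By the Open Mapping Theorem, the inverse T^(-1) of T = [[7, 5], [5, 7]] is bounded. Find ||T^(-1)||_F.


det(T) = 7*7 - 5*5 = 24
T^(-1) = (1/24) * [[7, -5], [-5, 7]] = [[0.2917, -0.2083], [-0.2083, 0.2917]]
||T^(-1)||_F^2 = 0.2917^2 + (-0.2083)^2 + (-0.2083)^2 + 0.2917^2 = 0.2569
||T^(-1)||_F = sqrt(0.2569) = 0.5069

0.5069


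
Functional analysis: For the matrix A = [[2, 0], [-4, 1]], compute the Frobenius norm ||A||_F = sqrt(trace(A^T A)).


||A||_F^2 = sum a_ij^2
= 2^2 + 0^2 + (-4)^2 + 1^2
= 4 + 0 + 16 + 1 = 21
||A||_F = sqrt(21) = 4.5826

4.5826


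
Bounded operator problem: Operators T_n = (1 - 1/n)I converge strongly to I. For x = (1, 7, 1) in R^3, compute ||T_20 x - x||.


T_20 x - x = (1 - 1/20)x - x = -x/20
||x|| = sqrt(51) = 7.1414
||T_20 x - x|| = ||x||/20 = 7.1414/20 = 0.3571

0.3571
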